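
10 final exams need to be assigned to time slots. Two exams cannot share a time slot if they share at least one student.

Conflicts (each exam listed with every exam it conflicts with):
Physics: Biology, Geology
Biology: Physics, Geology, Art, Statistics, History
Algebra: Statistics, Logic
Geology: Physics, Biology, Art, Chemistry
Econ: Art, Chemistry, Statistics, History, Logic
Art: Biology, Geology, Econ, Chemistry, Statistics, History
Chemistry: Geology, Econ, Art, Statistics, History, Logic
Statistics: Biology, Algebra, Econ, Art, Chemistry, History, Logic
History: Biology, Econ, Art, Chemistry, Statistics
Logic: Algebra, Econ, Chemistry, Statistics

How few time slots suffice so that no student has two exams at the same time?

Econ, Art, Chemistry, Statistics, History all conflict with each other, so at least 5 time slots are needed.
A valid assignment using 5 time slots: Physics=2, Biology=3, Algebra=3, Geology=1, Econ=5, Art=2, Chemistry=3, Statistics=1, History=4, Logic=2. Each listed conflict is separated.

5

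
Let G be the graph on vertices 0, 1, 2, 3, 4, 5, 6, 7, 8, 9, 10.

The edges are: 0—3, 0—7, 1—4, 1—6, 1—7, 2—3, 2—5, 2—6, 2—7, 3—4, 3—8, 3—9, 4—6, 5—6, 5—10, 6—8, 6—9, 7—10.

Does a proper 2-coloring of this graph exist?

1, 4, 6 are pairwise adjacent, so at least 3 colors are needed.
So 2 colors are not enough.

No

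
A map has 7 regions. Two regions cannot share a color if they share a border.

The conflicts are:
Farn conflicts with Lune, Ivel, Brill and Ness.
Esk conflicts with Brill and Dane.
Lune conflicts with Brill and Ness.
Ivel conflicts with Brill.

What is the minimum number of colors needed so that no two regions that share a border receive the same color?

Farn, Lune, Brill are mutually in conflict, so at least 3 colors are needed.
One proper 3-coloring: Farn=2, Esk=2, Lune=3, Ivel=3, Brill=1, Dane=1, Ness=1. No two conflicting regions share a color.

3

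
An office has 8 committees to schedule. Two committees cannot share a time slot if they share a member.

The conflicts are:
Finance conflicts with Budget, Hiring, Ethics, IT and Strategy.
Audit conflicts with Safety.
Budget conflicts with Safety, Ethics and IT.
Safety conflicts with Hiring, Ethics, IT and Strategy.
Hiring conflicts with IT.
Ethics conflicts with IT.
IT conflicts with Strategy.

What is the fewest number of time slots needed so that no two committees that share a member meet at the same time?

4

Finance, Budget, Ethics, IT pairwise conflict, so at least 4 time slots are needed.
4 time slots suffice: time slot 1 → {Finance, Safety}; time slot 2 → {Audit, IT}; time slot 3 → {Budget, Hiring, Strategy}; time slot 4 → {Ethics}. No two conflicting committees share a time slot.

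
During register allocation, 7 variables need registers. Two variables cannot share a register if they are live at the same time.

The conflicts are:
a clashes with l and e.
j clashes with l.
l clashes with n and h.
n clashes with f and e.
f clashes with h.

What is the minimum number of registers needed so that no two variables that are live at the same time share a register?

j and l conflict, so at least 2 registers are needed.
2 registers suffice: register 1 → {l, f, e}; register 2 → {a, j, n, h}. Every pair that conflicts lands in different registers.

2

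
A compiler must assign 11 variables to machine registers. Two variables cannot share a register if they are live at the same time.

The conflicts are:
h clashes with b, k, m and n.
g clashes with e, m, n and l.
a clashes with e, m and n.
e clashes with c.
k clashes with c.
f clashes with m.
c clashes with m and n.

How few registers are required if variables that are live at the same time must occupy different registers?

2

h and m conflict, so at least 2 registers are needed.
2 registers suffice: h=2, g=2, b=1, a=2, e=1, k=1, f=2, c=2, m=1, n=1, l=1. Each listed conflict is separated.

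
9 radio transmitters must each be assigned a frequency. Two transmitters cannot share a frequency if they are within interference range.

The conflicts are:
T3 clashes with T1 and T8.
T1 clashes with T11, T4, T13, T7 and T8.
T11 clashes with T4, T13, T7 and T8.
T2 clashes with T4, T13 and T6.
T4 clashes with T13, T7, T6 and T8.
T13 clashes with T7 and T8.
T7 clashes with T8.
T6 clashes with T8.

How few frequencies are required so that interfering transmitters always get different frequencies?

T1, T11, T4, T13, T7, T8 all conflict with each other, so at least 6 frequencies are needed.
Using 6 frequencies: T3=1, T1=4, T11=6, T2=2, T4=1, T13=3, T7=5, T6=3, T8=2. No two conflicting transmitters share a frequency.

6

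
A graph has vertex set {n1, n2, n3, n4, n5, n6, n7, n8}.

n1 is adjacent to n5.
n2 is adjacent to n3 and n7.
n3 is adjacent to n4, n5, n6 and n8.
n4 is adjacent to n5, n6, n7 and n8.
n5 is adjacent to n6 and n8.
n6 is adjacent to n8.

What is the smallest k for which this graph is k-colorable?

n3, n4, n5, n6, n8 form a clique, so at least 5 colors are needed.
5 colors suffice: color red → {n1, n2, n4}; color blue → {n5, n7}; color green → {n3}; color yellow → {n8}; color purple → {n6}. No two adjacent vertices share a color.

5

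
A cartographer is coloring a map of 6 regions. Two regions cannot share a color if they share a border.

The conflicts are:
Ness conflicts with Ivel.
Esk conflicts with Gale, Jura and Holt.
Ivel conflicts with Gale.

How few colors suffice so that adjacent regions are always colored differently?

Esk and Holt conflict, so at least 2 colors are needed.
One proper 2-coloring: Ness=2, Esk=1, Ivel=1, Gale=2, Jura=2, Holt=2. Every pair that conflicts lands in different colors.

2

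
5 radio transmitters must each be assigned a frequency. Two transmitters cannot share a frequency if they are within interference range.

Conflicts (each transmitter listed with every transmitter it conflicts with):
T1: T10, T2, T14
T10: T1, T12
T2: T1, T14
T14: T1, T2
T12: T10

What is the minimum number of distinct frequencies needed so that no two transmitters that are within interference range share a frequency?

3

T1, T2, T14 pairwise conflict, so at least 3 frequencies are needed.
3 frequencies suffice: T1=1, T10=2, T2=2, T14=3, T12=1. Every pair that conflicts lands in different frequencies.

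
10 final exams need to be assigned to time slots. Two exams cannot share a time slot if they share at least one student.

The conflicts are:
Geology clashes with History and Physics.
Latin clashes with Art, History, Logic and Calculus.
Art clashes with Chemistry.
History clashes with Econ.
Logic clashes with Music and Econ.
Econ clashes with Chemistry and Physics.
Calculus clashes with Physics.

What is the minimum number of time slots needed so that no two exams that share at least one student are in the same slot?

The cycle Physics-Econ-Logic-Latin-Calculus-Physics has odd length 5, so it cannot be 2-colored; at least 3 time slots are needed.
Using 3 time slots: Geology=1, Latin=1, Art=3, History=2, Logic=2, Music=1, Econ=1, Calculus=3, Chemistry=2, Physics=2. Each listed conflict is separated.

3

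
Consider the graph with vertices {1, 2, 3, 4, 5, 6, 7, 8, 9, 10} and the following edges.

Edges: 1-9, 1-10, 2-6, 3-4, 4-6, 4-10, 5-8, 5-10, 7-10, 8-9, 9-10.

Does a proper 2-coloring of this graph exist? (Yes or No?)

No

1, 9, 10 are pairwise adjacent, so at least 3 colors are needed.
So 2 colors are not enough.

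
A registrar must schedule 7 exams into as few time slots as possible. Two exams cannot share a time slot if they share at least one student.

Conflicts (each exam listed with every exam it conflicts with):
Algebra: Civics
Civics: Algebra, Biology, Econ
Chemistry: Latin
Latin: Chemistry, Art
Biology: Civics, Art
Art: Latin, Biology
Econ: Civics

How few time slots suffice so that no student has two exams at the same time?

2

Algebra and Civics conflict, so at least 2 time slots are needed.
Using 2 time slots: Algebra=2, Civics=1, Chemistry=1, Latin=2, Biology=2, Art=1, Econ=2. Each listed conflict is separated.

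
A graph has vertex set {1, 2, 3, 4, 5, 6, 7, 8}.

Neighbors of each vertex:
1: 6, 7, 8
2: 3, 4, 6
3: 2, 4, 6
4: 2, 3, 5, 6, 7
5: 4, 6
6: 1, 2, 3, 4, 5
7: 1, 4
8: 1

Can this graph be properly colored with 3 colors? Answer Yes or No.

2, 3, 4, 6 form a clique, so at least 4 colors are needed.
So 3 colors are not enough.

No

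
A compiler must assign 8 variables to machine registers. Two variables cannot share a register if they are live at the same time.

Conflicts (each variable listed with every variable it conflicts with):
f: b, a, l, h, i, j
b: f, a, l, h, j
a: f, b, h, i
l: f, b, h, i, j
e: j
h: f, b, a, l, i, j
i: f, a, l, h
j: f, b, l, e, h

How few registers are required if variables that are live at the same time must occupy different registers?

5

f, b, l, h, j all conflict with each other, so at least 5 registers are needed.
5 registers suffice: register 1 → {f, e}; register 2 → {h}; register 3 → {a, l}; register 4 → {b, i}; register 5 → {j}. Every pair that conflicts lands in different registers.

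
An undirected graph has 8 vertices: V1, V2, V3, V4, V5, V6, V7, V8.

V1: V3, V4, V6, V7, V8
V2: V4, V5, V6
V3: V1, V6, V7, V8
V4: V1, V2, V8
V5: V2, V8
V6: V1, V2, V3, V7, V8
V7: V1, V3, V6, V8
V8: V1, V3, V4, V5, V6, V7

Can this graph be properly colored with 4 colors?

V1, V3, V6, V7, V8 form a clique, so at least 5 colors are needed.
So 4 colors are not enough.

No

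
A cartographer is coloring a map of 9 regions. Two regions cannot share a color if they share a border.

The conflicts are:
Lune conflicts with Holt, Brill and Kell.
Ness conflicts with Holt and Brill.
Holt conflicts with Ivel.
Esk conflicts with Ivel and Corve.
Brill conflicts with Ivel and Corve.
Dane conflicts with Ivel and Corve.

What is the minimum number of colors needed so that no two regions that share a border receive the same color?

2

Lune and Holt conflict, so at least 2 colors are needed.
A valid assignment using 2 colors: Lune=1, Ness=1, Holt=2, Esk=2, Brill=2, Dane=2, Ivel=1, Corve=1, Kell=2. No two conflicting regions share a color.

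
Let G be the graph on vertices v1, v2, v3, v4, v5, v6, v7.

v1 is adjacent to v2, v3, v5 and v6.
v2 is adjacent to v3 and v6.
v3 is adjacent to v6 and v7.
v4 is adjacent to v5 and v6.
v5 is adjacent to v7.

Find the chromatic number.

v1, v2, v3, v6 are mutually adjacent (a clique of size 4), so at least 4 colors are needed.
One proper 4-coloring: v1=G, v2=Y, v3=R, v4=G, v5=R, v6=B, v7=B. Each edge has distinct colors on its endpoints.

4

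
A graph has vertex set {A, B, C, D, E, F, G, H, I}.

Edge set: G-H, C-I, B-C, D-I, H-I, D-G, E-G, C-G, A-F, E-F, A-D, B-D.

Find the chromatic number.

3

The cycle A-D-G-E-F-A has odd length 5, so it cannot be 2-colored; at least 3 colors are needed.
3 colors suffice: color red → {A, B, G, I}; color blue → {C, D, E, H}; color green → {F}. Every edge joins two different colors.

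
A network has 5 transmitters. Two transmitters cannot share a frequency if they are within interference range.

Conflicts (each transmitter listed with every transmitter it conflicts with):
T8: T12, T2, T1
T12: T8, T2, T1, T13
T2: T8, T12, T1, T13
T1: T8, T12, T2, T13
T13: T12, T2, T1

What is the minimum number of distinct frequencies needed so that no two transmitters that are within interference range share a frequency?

4

T8, T12, T2, T1 are mutually in conflict, so at least 4 frequencies are needed.
4 frequencies suffice: frequency 1 → {T2}; frequency 2 → {T12}; frequency 3 → {T1}; frequency 4 → {T8, T13}. No two conflicting transmitters share a frequency.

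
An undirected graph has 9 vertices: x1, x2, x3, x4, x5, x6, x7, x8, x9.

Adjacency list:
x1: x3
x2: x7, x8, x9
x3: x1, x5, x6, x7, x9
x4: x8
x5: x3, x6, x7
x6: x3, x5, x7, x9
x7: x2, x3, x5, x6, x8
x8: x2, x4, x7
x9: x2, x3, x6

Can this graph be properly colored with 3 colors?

No

x3, x5, x6, x7 are pairwise adjacent (a clique of size 4), so at least 4 colors are needed.
So 3 colors are not enough.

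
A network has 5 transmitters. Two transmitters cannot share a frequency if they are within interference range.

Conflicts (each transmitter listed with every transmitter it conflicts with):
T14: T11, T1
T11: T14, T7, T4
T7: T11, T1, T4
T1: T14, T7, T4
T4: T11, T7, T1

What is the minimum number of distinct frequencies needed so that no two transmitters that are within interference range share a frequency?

T11, T7, T4 pairwise conflict, so at least 3 frequencies are needed.
Using 3 frequencies: T14=2, T11=1, T7=3, T1=1, T4=2. Each listed conflict is separated.

3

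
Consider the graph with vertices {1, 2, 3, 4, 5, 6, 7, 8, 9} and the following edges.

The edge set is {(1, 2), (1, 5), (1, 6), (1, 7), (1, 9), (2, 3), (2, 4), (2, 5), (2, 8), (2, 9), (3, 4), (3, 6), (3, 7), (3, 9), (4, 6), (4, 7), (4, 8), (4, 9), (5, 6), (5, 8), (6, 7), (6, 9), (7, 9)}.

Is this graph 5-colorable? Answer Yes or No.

Yes

The chromatic number is 5. 3, 4, 6, 7, 9 form a clique, so at least 5 colors are needed.
A valid assignment using 5 colors: 1=green, 2=blue, 3=purple, 4=green, 5=red, 6=blue, 7=yellow, 8=yellow, 9=red.
That is already a proper 5-coloring.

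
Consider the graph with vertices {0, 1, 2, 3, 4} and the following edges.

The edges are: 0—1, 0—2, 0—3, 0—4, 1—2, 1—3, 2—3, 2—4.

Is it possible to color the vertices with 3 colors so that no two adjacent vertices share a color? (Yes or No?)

0, 1, 2, 3 are mutually adjacent (a clique of size 4), so at least 4 colors are needed.
So 3 colors are not enough.

No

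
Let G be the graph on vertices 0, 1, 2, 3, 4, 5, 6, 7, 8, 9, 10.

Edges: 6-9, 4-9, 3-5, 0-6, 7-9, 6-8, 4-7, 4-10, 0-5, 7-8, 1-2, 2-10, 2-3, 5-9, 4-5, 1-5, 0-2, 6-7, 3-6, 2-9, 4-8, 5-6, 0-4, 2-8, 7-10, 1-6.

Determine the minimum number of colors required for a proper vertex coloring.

3

3, 5, 6 are pairwise adjacent, so at least 3 colors are needed.
3 colors suffice: color a → {2, 4, 6}; color b → {5, 7}; color c → {0, 1, 3, 8, 9, 10}. Each edge has distinct colors on its endpoints.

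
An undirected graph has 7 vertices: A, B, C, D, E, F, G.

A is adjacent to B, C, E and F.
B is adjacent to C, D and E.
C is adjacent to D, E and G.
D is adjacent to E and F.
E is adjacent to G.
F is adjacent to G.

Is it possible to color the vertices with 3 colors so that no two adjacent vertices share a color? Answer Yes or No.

A, B, C, E are pairwise adjacent (a clique of size 4), so at least 4 colors are needed.
So 3 colors are not enough.

No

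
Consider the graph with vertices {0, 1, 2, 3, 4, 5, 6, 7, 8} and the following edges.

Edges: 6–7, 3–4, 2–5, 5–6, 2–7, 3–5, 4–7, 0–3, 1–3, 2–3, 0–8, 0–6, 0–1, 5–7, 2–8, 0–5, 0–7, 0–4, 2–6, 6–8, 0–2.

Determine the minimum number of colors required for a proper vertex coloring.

0, 2, 5, 6, 7 are mutually adjacent (a clique of size 5), so at least 5 colors are needed.
5 colors suffice: color red → {0}; color blue → {1, 2, 4}; color green → {5, 8}; color yellow → {3, 7}; color purple → {6}. No two adjacent vertices share a color.

5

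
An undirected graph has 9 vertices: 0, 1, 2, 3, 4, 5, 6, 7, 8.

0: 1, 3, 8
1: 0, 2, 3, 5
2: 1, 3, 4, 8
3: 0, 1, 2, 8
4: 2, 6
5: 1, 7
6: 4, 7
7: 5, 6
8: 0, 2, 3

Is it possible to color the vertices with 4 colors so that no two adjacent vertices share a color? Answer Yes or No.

Yes

The chromatic number is 3. 2, 3, 8 form a triangle, so at least 3 colors are needed.
3 colors suffice: 0=c, 1=b, 2=c, 3=a, 4=a, 5=a, 6=c, 7=b, 8=b.
Since 4 ≥ 3, a proper 4-coloring certainly exists.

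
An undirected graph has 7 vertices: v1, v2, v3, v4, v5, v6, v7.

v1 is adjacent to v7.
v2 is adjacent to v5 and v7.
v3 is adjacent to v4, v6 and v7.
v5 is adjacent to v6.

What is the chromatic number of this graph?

The cycle v7-v2-v5-v6-v3-v7 has odd length 5, so it cannot be 2-colored; at least 3 colors are needed.
3 colors suffice: v1=2, v2=2, v3=2, v4=1, v5=1, v6=3, v7=1. Each edge has distinct colors on its endpoints.

3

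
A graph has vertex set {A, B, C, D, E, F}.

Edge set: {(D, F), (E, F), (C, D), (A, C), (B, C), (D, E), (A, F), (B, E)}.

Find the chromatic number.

D, E, F form a triangle, so at least 3 colors are needed.
A valid assignment using 3 colors: A=2, B=2, C=1, D=2, E=3, F=1. Every edge joins two different colors.

3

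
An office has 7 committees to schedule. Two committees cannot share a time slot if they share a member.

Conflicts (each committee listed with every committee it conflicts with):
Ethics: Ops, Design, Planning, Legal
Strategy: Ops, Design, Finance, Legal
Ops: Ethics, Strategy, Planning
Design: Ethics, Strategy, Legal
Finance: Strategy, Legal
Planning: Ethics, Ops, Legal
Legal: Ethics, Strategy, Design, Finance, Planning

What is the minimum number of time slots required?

Ethics, Ops, Planning all conflict with each other, so at least 3 time slots are needed.
3 time slots suffice: time slot 1 → {Ops, Legal}; time slot 2 → {Ethics, Strategy}; time slot 3 → {Design, Finance, Planning}. Every pair that conflicts lands in different time slots.

3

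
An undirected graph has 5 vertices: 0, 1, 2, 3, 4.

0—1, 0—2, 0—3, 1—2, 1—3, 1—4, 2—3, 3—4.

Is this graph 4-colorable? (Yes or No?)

The chromatic number is 4. 0, 1, 2, 3 are pairwise adjacent (a clique of size 4), so at least 4 colors are needed.
4 colors suffice: 0=green, 1=red, 2=yellow, 3=blue, 4=green.
That is already a proper 4-coloring.

Yes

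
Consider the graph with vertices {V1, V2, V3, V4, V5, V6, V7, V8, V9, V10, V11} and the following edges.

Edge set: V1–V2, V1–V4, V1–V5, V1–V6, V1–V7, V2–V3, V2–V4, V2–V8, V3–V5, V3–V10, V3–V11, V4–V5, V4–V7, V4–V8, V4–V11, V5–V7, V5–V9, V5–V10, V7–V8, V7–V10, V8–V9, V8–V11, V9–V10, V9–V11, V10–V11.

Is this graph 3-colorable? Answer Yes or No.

No

V1, V4, V5, V7 are pairwise adjacent (a clique of size 4), so at least 4 colors are needed.
So 3 colors are not enough.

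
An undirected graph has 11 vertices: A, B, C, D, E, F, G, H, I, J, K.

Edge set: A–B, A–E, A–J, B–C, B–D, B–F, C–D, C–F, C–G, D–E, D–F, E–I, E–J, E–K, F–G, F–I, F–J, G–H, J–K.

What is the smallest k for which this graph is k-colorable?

4

B, C, D, F are mutually adjacent (a clique of size 4), so at least 4 colors are needed.
4 colors suffice: color red → {E, F, H}; color blue → {C, I, J}; color green → {A, D, G, K}; color yellow → {B}. Each edge has distinct colors on its endpoints.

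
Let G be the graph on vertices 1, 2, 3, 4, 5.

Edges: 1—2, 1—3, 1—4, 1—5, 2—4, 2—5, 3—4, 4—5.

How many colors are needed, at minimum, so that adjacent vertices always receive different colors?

4

1, 2, 4, 5 are mutually adjacent (a clique of size 4), so at least 4 colors are needed.
4 colors suffice: color a → {1}; color b → {4}; color c → {2, 3}; color d → {5}. No two adjacent vertices share a color.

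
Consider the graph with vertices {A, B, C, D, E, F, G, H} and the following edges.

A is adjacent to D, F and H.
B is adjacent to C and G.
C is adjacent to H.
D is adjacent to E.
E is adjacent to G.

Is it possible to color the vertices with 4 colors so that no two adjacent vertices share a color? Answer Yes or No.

Yes

The chromatic number is 3. The cycle B-C-H-A-D-E-G-B has odd length 7, so it cannot be 2-colored; at least 3 colors are needed.
One proper 3-coloring: A=red, B=red, C=green, D=blue, E=red, F=blue, G=blue, H=blue.
Since 4 ≥ 3, a proper 4-coloring certainly exists.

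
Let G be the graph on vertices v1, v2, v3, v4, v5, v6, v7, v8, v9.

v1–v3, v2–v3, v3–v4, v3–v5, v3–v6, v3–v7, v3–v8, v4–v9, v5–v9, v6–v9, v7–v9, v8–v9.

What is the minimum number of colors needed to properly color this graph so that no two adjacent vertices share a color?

2

v1 and v3 are adjacent, so at least 2 colors are needed.
2 colors suffice: color red → {v3, v9}; color blue → {v1, v2, v4, v5, v6, v7, v8}. Every edge joins two different colors.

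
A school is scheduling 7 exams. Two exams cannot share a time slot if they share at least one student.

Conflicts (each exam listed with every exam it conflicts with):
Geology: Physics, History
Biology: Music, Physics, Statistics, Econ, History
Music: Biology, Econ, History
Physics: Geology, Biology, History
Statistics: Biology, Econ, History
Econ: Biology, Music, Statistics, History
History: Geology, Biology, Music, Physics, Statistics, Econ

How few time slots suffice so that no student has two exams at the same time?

4

Biology, Music, Econ, History all conflict with each other, so at least 4 time slots are needed.
4 time slots suffice: time slot 1 → {History}; time slot 2 → {Geology, Biology}; time slot 3 → {Physics, Econ}; time slot 4 → {Music, Statistics}. Every pair that conflicts lands in different time slots.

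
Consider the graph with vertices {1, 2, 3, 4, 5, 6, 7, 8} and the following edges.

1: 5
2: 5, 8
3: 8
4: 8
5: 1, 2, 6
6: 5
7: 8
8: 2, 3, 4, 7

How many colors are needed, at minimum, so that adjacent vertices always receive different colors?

2

2 and 8 are adjacent, so at least 2 colors are needed.
2 colors suffice: color a → {5, 8}; color b → {1, 2, 3, 4, 6, 7}. No two adjacent vertices share a color.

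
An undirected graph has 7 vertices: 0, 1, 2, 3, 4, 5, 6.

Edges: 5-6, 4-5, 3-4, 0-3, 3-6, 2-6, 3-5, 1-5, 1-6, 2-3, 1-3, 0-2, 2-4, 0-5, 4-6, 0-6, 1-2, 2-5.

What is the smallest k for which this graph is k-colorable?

0, 2, 3, 5, 6 are mutually adjacent (a clique of size 5), so at least 5 colors are needed.
5 colors suffice: color red → {6}; color blue → {3}; color green → {2}; color yellow → {5}; color purple → {0, 1, 4}. Each edge has distinct colors on its endpoints.

5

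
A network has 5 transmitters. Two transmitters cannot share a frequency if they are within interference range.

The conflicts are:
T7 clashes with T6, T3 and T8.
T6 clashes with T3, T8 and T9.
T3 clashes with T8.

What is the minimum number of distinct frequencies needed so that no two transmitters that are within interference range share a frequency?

4

T7, T6, T3, T8 are mutually in conflict, so at least 4 frequencies are needed.
A valid assignment using 4 frequencies: T7=4, T6=1, T3=3, T8=2, T9=2. Each listed conflict is separated.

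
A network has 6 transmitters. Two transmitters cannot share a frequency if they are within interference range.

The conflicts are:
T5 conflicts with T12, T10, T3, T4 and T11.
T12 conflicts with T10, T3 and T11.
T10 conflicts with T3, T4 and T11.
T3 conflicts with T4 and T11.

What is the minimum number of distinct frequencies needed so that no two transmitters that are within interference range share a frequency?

5

T5, T12, T10, T3, T11 are mutually in conflict, so at least 5 frequencies are needed.
5 frequencies suffice: frequency 1 → {T3}; frequency 2 → {T5}; frequency 3 → {T10}; frequency 4 → {T4, T11}; frequency 5 → {T12}. Each listed conflict is separated.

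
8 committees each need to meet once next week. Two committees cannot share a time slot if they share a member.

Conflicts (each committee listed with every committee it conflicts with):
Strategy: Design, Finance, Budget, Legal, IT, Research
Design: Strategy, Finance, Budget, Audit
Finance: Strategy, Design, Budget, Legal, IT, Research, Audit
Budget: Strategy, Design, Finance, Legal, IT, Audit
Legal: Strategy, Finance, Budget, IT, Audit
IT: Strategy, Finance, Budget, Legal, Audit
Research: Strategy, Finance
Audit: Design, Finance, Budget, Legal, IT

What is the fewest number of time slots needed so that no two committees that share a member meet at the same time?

Finance, Budget, Legal, IT, Audit pairwise conflict, so at least 5 time slots are needed.
5 time slots suffice: time slot 1 → {Finance}; time slot 2 → {Budget, Research}; time slot 3 → {Strategy, Audit}; time slot 4 → {Design, IT}; time slot 5 → {Legal}. Every pair that conflicts lands in different time slots.

5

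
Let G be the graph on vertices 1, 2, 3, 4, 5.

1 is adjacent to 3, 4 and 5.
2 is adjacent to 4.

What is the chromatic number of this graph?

2

1 and 5 are adjacent, so at least 2 colors are needed.
2 colors suffice: color a → {1, 2}; color b → {3, 4, 5}. Every edge joins two different colors.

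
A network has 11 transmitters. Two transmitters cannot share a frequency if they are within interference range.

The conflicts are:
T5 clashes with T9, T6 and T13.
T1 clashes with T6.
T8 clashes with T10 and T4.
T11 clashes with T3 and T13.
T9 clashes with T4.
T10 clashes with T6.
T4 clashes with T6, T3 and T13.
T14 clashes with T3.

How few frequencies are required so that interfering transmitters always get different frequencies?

T1 and T6 conflict, so at least 2 frequencies are needed.
Using 2 frequencies: T5=1, T1=1, T8=2, T11=1, T9=2, T10=1, T4=1, T14=1, T6=2, T3=2, T13=2. Every pair that conflicts lands in different frequencies.

2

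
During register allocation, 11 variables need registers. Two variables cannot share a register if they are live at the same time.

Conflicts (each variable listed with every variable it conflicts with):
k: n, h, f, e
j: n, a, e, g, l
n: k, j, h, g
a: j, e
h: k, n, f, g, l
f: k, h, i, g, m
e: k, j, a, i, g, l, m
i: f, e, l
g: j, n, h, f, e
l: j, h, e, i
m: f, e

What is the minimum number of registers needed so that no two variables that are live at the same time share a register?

k, n, h pairwise conflict, so at least 3 registers are needed.
A valid assignment using 3 registers: k=2, j=3, n=1, a=2, h=3, f=1, e=1, i=3, g=2, l=2, m=2. No two conflicting variables share a register.

3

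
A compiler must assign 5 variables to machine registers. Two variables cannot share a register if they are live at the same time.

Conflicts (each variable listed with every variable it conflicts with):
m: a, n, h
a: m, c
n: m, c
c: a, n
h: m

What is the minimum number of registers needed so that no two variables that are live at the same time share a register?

2

a and c conflict, so at least 2 registers are needed.
Using 2 registers: m=1, a=2, n=2, c=1, h=2. Every pair that conflicts lands in different registers.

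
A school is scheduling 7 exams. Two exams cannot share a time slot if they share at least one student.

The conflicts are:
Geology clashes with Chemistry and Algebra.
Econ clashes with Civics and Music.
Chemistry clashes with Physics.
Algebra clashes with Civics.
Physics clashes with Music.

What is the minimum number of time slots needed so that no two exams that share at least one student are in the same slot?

3

The cycle Econ-Music-Physics-Chemistry-Geology-Algebra-Civics-Econ has odd length 7, so it cannot be 2-colored; at least 3 time slots are needed.
3 time slots suffice: time slot 1 → {Econ, Chemistry, Algebra}; time slot 2 → {Geology, Civics, Music}; time slot 3 → {Physics}. Every pair that conflicts lands in different time slots.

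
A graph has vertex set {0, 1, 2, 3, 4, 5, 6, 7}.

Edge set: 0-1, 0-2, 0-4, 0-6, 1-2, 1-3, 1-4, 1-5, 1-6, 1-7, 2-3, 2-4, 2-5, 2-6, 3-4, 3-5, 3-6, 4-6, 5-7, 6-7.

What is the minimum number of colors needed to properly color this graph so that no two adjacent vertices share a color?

1, 2, 3, 4, 6 are pairwise adjacent (a clique of size 5), so at least 5 colors are needed.
A valid assignment using 5 colors: 0=yellow, 1=red, 2=green, 3=yellow, 4=purple, 5=blue, 6=blue, 7=green. Every edge joins two different colors.

5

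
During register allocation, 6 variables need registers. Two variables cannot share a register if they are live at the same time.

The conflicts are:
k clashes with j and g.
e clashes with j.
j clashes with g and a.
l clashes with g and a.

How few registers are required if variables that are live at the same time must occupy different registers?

3

k, j, g pairwise conflict, so at least 3 registers are needed.
Using 3 registers: k=3, e=2, j=1, l=1, g=2, a=2. No two conflicting variables share a register.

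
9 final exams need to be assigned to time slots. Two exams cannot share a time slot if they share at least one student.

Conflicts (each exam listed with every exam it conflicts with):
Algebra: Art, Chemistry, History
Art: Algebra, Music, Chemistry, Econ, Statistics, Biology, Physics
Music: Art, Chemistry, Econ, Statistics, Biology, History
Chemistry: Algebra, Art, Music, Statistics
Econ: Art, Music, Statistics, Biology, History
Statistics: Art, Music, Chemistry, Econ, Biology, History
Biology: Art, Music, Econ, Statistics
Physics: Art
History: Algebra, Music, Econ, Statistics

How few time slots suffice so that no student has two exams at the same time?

5

Art, Music, Econ, Statistics, Biology are mutually in conflict, so at least 5 time slots are needed.
5 time slots suffice: Algebra=2, Art=1, Music=2, Chemistry=4, Econ=4, Statistics=3, Biology=5, Physics=2, History=1. No two conflicting exams share a time slot.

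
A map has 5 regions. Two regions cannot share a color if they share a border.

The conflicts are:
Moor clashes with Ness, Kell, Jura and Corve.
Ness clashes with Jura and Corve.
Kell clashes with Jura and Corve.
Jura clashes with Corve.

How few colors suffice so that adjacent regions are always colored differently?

Moor, Kell, Jura, Corve pairwise conflict, so at least 4 colors are needed.
4 colors suffice: color 1 → {Moor}; color 2 → {Corve}; color 3 → {Jura}; color 4 → {Ness, Kell}. Each listed conflict is separated.

4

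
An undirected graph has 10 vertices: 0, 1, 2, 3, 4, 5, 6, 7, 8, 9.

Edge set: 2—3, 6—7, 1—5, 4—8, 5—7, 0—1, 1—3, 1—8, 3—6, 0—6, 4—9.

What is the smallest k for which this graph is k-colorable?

The cycle 6-3-1-5-7-6 has odd length 5, so it cannot be 2-colored; at least 3 colors are needed.
3 colors suffice: color a → {1, 2, 4, 6}; color b → {0, 3, 7, 8, 9}; color c → {5}. Each edge has distinct colors on its endpoints.

3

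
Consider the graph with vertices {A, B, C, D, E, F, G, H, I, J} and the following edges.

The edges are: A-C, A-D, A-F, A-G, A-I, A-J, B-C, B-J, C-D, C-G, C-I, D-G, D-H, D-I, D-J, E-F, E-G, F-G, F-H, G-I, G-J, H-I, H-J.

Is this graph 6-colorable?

The chromatic number is 5. A, C, D, G, I are pairwise adjacent (a clique of size 5), so at least 5 colors are needed.
A valid assignment using 5 colors: A=3, B=1, C=5, D=2, E=3, F=2, G=1, H=1, I=4, J=4.
Since 6 ≥ 5, a proper 6-coloring certainly exists.

Yes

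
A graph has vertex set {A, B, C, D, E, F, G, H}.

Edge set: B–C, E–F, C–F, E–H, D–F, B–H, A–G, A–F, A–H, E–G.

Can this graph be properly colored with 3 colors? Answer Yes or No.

The chromatic number is 3. The cycle B-H-E-F-C-B has odd length 5, so it cannot be 2-colored; at least 3 colors are needed.
3 colors suffice: A=blue, B=green, C=blue, D=blue, E=blue, F=red, G=red, H=red.
That is already a proper 3-coloring.

Yes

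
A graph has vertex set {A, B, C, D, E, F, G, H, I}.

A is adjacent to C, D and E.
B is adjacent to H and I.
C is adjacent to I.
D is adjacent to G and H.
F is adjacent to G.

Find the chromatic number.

D and G are adjacent, so at least 2 colors are needed.
2 colors suffice: color 1 → {B, C, D, E, F}; color 2 → {A, G, H, I}. No two adjacent vertices share a color.

2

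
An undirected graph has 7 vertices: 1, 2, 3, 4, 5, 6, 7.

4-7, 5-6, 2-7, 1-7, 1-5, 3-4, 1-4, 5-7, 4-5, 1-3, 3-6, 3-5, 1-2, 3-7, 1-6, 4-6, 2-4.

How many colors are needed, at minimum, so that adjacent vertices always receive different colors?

5

1, 3, 4, 5, 7 are mutually adjacent (a clique of size 5), so at least 5 colors are needed.
A valid assignment using 5 colors: 1=red, 2=yellow, 3=purple, 4=blue, 5=yellow, 6=green, 7=green. Every edge joins two different colors.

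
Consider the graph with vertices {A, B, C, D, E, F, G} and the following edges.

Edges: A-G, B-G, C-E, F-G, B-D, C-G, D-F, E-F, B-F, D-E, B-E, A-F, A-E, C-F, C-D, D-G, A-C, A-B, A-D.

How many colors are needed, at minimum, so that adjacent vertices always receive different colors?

A, C, D, F, G form a clique, so at least 5 colors are needed.
5 colors suffice: color 1 → {F}; color 2 → {A}; color 3 → {D}; color 4 → {B, C}; color 5 → {E, G}. No two adjacent vertices share a color.

5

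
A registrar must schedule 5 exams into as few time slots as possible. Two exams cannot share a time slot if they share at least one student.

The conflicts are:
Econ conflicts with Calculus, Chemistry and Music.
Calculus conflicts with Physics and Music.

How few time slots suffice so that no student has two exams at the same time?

3

Econ, Calculus, Music are mutually in conflict, so at least 3 time slots are needed.
3 time slots suffice: time slot 1 → {Econ, Physics}; time slot 2 → {Calculus, Chemistry}; time slot 3 → {Music}. Every pair that conflicts lands in different time slots.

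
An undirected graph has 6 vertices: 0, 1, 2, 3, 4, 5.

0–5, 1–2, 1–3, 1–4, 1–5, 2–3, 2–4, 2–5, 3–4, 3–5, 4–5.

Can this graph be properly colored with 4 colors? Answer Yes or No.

1, 2, 3, 4, 5 are pairwise adjacent (a clique of size 5), so at least 5 colors are needed.
So 4 colors are not enough.

No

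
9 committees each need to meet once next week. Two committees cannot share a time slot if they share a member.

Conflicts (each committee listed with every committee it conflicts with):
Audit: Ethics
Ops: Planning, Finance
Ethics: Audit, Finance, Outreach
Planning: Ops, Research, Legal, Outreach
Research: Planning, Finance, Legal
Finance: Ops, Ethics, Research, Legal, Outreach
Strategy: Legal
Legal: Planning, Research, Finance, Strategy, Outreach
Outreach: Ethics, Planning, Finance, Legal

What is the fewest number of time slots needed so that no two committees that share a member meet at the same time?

Planning, Legal, Outreach are mutually in conflict, so at least 3 time slots are needed.
3 time slots suffice: time slot 1 → {Ops, Ethics, Legal}; time slot 2 → {Audit, Planning, Finance, Strategy}; time slot 3 → {Research, Outreach}. Each listed conflict is separated.

3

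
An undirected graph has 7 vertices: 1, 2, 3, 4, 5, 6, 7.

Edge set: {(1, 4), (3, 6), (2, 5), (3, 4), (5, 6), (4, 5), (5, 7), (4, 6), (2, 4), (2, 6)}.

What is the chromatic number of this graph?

2, 4, 5, 6 are mutually adjacent (a clique of size 4), so at least 4 colors are needed.
4 colors suffice: color a → {4, 7}; color b → {1, 3, 5}; color c → {6}; color d → {2}. Every edge joins two different colors.

4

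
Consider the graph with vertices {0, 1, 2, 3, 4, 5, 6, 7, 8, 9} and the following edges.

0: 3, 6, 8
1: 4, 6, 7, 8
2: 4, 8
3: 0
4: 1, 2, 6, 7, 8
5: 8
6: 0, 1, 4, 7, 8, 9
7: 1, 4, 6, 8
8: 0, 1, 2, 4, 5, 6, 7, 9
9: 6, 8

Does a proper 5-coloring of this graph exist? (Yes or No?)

The chromatic number is 5. 1, 4, 6, 7, 8 form a clique, so at least 5 colors are needed.
5 colors suffice: color red → {3, 8}; color blue → {2, 5, 6}; color green → {0, 4, 9}; color yellow → {1}; color purple → {7}.
That is already a proper 5-coloring.

Yes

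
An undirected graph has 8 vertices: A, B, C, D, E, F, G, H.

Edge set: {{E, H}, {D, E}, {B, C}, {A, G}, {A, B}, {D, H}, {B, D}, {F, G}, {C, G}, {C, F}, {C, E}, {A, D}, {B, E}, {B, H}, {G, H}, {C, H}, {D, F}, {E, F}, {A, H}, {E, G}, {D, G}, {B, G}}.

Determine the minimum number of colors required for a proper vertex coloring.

5

B, D, E, G, H are mutually adjacent (a clique of size 5), so at least 5 colors are needed.
A valid assignment using 5 colors: A=blue, B=green, C=yellow, D=yellow, E=blue, F=green, G=red, H=purple. Every edge joins two different colors.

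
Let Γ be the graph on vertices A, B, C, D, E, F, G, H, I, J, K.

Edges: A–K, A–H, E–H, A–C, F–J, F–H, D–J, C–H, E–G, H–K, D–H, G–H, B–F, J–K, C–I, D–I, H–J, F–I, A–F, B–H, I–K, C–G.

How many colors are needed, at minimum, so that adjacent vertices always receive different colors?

3

B, F, H are pairwise adjacent, so at least 3 colors are needed.
3 colors suffice: color 1 → {H, I}; color 2 → {C, D, E, F, K}; color 3 → {A, B, G, J}. Each edge has distinct colors on its endpoints.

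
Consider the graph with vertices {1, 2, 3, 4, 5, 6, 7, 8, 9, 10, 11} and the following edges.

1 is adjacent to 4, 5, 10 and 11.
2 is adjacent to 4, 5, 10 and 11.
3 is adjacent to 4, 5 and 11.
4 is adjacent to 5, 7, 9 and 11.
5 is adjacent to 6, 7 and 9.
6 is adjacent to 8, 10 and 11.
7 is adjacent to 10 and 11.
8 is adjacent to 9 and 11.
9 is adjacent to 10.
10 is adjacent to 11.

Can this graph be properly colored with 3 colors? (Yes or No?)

Yes

The chromatic number is 3. 6, 10, 11 are mutually adjacent, so at least 3 colors are needed.
3 colors suffice: color red → {5, 11}; color blue → {4, 8, 10}; color green → {1, 2, 3, 6, 7, 9}.
That is already a proper 3-coloring.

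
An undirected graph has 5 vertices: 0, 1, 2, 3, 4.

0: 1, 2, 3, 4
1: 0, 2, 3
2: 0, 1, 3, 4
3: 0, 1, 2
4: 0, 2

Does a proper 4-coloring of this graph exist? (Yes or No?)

Yes

The chromatic number is 4. 0, 1, 2, 3 are mutually adjacent (a clique of size 4), so at least 4 colors are needed.
4 colors suffice: color red → {2}; color blue → {0}; color green → {3, 4}; color yellow → {1}.
That is already a proper 4-coloring.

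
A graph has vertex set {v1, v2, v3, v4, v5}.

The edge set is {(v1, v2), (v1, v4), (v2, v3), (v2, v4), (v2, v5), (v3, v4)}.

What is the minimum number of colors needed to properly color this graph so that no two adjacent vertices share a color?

3

v2, v3, v4 are mutually adjacent, so at least 3 colors are needed.
One proper 3-coloring: v1=G, v2=R, v3=G, v4=B, v5=B. Each edge has distinct colors on its endpoints.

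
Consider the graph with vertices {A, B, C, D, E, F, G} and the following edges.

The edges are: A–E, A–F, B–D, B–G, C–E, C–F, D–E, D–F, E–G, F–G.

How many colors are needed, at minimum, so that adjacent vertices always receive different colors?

2

C and E are adjacent, so at least 2 colors are needed.
One proper 2-coloring: A=2, B=1, C=2, D=2, E=1, F=1, G=2. Each edge has distinct colors on its endpoints.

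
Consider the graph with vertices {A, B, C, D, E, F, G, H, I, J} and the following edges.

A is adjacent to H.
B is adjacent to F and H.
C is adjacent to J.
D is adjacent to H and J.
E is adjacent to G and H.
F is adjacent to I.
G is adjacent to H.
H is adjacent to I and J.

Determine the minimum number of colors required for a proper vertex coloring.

D, H, J form a triangle, so at least 3 colors are needed.
3 colors suffice: color 1 → {C, F, H}; color 2 → {A, B, G, I, J}; color 3 → {D, E}. Each edge has distinct colors on its endpoints.

3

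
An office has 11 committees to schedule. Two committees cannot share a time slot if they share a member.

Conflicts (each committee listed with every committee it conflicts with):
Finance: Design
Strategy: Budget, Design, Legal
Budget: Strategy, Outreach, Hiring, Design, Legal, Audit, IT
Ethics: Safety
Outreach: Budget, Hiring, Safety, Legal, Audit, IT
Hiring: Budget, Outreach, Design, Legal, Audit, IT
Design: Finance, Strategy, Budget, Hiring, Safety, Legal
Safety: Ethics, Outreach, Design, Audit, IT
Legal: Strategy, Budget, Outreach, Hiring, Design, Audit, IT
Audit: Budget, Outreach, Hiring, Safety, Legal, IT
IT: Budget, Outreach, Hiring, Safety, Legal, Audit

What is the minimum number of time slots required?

6

Budget, Outreach, Hiring, Legal, Audit, IT are mutually in conflict, so at least 6 time slots are needed.
6 time slots suffice: time slot 1 → {Finance, Budget, Safety}; time slot 2 → {Ethics, Legal}; time slot 3 → {Strategy, Hiring}; time slot 4 → {Outreach, Design}; time slot 5 → {IT}; time slot 6 → {Audit}. Each listed conflict is separated.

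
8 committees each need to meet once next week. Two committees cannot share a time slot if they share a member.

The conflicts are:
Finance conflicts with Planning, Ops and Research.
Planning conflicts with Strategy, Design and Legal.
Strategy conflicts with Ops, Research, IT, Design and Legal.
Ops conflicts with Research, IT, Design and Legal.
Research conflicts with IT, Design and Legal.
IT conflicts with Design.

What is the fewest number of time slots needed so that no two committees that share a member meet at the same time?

Strategy, Ops, Research, IT, Design all conflict with each other, so at least 5 time slots are needed.
5 time slots suffice: time slot 1 → {Planning, Ops}; time slot 2 → {Finance, Strategy}; time slot 3 → {Research}; time slot 4 → {Design, Legal}; time slot 5 → {IT}. Every pair that conflicts lands in different time slots.

5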